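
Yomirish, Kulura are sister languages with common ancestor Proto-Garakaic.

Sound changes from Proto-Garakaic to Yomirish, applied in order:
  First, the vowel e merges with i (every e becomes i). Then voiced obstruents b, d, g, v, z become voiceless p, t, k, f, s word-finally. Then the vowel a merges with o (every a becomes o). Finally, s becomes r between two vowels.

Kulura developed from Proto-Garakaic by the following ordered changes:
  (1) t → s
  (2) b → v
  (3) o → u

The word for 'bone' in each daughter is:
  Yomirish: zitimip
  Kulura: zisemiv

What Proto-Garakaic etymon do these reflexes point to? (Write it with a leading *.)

Position 4: Yomirish has i, Kulura has e. Kulura preserves e here (none of its changes turn any other segment into e), so the proto-segment is *e.
Position 3: Yomirish has t, Kulura has s. Taking the neighbouring segments as reconstructed: Yomirish t can only go back to *t; Kulura s could go back to *t or *s — the one source consistent with every daughter is *t.
This points to *zitemib. Verify forward in each daughter:
Yomirish: *zitemib
  zitemib → zitimib   [vowel merger]
  zitimib → zitimip   [final devoicing]
  zitimip (rule 3 does not apply)
  zitimip (rule 4 does not apply)
  giving Yomirish zitimip.
Kulura: *zitemib
  zitemib → zisemib   [unconditioned shift]
  zisemib → zisemiv   [unconditioned shift]
  zisemiv (rule 3 does not apply)
  giving Kulura zisemiv.
No other proto-form is consistent with every reflex, so the reconstruction is *zitemib.

*zitemib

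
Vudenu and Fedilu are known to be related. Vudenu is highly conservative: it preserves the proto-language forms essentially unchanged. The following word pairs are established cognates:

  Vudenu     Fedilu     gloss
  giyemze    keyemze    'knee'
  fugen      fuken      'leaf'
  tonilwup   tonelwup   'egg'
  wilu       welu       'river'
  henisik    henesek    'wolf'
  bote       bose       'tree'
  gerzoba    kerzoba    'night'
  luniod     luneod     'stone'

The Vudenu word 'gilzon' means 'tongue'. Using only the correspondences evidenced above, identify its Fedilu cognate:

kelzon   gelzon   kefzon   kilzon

giyemze ~ keyemze — Vudenu g corresponds to Fedilu k word-initially before a front vowel.
giyemze ~ keyemze, tonilwup ~ tonelwup — Vudenu i corresponds to Fedilu e after a consonant, before a consonant other than r, m, n, p, b, f, v.
Applying these to Vudenu 'gilzon':
  gilzon → kilzon   (g→k word-initially before a front vowel)
  kilzon → kelzon   (i→e after a consonant, before a consonant other than r, m, n, p, b, f, v)
So the Fedilu cognate is 'kelzon'.

kelzon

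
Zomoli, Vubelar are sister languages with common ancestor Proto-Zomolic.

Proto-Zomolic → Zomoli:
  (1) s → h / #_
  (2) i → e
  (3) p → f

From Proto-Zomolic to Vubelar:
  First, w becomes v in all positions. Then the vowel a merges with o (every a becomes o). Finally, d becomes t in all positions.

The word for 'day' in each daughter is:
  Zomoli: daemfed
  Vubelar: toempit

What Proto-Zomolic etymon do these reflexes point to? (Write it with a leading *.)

Position 1: Zomoli has d, Vubelar has t. Zomoli preserves d here (none of its changes turn any other segment into d), so the proto-segment is *d.
Position 7: Zomoli has d, Vubelar has t. Zomoli preserves d here (none of its changes turn any other segment into d), so the proto-segment is *d.
Continuing position by position gives *daempid; check it forward:
Zomoli: *daempid
  daempid (rule 1 does not apply)
  daempid → daemped   [vowel merger]
  daemped → daemfed   [unconditioned shift]
  giving Zomoli daemfed.
Vubelar: start from *daempid.
  rule 1: no change — daempid
  rule 2 (vowel merger): daempid → doempid
  rule 3 (unconditioned shift): doempid → toempit
  ⇒ Vubelar toempit
*daempid is the unique common source.

*daempid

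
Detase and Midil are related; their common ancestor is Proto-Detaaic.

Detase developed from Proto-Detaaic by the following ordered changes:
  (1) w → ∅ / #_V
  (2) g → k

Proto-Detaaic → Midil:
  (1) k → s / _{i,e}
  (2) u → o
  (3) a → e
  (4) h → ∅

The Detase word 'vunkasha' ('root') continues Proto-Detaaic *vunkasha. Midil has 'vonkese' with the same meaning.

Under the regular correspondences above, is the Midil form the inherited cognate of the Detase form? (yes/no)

Derive the expected Midil reflex of *vunkasha:
Midil: *vunkasha
  vunkasha (rule 1 does not apply)
  vunkasha → vonkasha   [vowel merger]
  vonkasha → vonkeshe   [vowel merger]
  vonkeshe → vonkese   [h-loss]
  giving Midil vonkese.
Midil 'vonkese' matches the regular reflex exactly, so the pair is cognate.

yes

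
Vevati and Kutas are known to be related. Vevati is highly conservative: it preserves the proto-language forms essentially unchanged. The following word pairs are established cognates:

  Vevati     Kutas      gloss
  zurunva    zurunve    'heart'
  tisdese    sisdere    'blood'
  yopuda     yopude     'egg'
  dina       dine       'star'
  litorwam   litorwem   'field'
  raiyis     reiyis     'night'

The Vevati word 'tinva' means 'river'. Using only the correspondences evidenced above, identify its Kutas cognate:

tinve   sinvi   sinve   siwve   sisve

tisdese ~ sisdere — Vevati t corresponds to Kutas s word-initially before a front vowel.
zurunva ~ zurunve, yopuda ~ yopude — Vevati a corresponds to Kutas e word-finally.
Applying these to Vevati 'tinva':
  tinva → sinva   (t→s word-initially before a front vowel)
  sinva → sinve   (a→e word-finally)
So the Kutas cognate is 'sinve'.

sinve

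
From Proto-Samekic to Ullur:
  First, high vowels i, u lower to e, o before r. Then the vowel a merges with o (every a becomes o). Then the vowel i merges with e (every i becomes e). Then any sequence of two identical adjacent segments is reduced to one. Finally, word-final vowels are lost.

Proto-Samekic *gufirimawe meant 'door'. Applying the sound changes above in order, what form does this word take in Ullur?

guferemow

Ullur: *gufirimawe
  gufirimawe → guferimawe   [pre-rhotic lowering]
  guferimawe → guferimowe   [vowel merger]
  guferimowe → guferemowe   [vowel merger]
  guferemowe (rule 4 does not apply)
  guferemowe → guferemow   [apocope]
  giving Ullur guferemow.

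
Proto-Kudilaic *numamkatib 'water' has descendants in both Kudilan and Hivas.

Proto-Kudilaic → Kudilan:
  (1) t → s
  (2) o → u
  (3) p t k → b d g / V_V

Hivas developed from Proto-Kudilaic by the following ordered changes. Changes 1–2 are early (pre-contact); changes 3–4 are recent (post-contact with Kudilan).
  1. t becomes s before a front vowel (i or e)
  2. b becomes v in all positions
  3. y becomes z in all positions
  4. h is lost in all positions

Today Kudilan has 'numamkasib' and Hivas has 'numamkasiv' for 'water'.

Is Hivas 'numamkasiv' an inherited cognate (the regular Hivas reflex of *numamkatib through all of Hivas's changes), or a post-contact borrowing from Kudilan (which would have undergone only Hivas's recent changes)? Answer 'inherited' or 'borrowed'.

If inherited, *numamkatib would pass through all of Hivas's changes:
Hivas: start from *numamkatib.
  rule 1 (palatalisation): numamkatib → numamkasib
  rule 2 (unconditioned shift): numamkasib → numamkasiv
  rule 3: no change — numamkasiv
  rule 4: no change — numamkasiv
  ⇒ Hivas numamkasiv
If borrowed from Kudilan 'numamkasib' after the early changes, it would undergo only the recent ones:
  rule 3 (unconditioned shift): no change (numamkasib)
  rule 4 (h-loss): no change (numamkasib)
  ⇒ as a loan: numamkasib
Hivas 'numamkasiv' matches the inherited outcome exactly, so it is an inherited cognate, not a loan.

inherited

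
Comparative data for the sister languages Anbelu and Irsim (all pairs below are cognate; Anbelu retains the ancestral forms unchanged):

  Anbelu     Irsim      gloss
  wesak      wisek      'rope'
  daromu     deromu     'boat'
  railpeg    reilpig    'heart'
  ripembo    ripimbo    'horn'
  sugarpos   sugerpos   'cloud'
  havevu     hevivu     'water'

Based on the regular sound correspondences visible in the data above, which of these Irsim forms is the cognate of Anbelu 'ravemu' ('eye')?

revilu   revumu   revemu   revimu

havevu ~ hevivu — Anbelu a corresponds to Irsim e after a consonant, before a labial obstruent.
ripembo ~ ripimbo — Anbelu e corresponds to Irsim i after a consonant, before a nasal.
Applying these to Anbelu 'ravemu':
  ravemu → revemu   (a→e after a consonant, before a labial obstruent)
  revemu → revimu   (e→i after a consonant, before a nasal)
So the Irsim cognate is 'revimu'.

revimu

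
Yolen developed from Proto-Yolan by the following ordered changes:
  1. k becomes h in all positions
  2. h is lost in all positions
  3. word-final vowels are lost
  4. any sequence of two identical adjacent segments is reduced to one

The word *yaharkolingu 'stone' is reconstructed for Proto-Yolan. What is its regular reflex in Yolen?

yaroling

Yolen: start from *yaharkolingu.
  rule 1 (unconditioned shift): yaharkolingu → yaharholingu
  rule 2 (h-loss): yaharholingu → yaarolingu
  rule 3 (apocope): yaarolingu → yaaroling
  rule 4 (degemination): yaaroling → yaroling
  ⇒ Yolen yaroling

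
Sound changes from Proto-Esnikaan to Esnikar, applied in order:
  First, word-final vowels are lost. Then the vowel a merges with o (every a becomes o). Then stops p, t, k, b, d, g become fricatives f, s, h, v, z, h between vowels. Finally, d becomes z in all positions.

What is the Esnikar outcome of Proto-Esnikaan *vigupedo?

vihufez

Esnikar: *vigupedo > viguped > vihufed > vihufez  (by apocope, intervocalic lenition, unconditioned shift)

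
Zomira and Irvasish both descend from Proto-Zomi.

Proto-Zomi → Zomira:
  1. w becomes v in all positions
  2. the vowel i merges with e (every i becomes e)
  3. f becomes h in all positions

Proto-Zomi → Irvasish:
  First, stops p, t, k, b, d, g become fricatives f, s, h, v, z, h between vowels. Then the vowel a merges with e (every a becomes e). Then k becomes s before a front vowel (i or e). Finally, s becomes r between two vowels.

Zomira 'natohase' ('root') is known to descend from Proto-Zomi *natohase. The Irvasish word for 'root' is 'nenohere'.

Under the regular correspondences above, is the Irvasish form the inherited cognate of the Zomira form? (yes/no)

Derive the expected Irvasish reflex of *natohase:
Irvasish: *natohase > nasohase > nesohese > nerohere  (by intervocalic lenition, vowel merger, rhotacism)
The regular Irvasish reflex would be 'nerohere', but the attested form is 'nenohere'. The correspondence is irregular, so they are not cognates (the Irvasish form has a different source).

no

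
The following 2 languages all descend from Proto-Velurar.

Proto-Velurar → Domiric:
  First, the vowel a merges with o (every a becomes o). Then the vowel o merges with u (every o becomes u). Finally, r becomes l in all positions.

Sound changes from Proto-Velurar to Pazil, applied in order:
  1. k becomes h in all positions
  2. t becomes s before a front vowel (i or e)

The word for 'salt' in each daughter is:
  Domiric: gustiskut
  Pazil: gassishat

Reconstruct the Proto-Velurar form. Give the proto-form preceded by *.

Position 2: Domiric has u, Pazil has a. Pazil preserves a here (none of its changes turn any other segment into a), so the proto-segment is *a.
Position 7: Domiric has k, Pazil has h. Domiric preserves k here (none of its changes turn any other segment into k), so the proto-segment is *k.
Position 8: Domiric has u, Pazil has a. Pazil preserves a here (none of its changes turn any other segment into a), so the proto-segment is *a.
This points to *gastiskat. Verify forward in each daughter:
Domiric: *gastiskat > gostiskot > gustiskut  (by vowel merger, vowel merger)
Pazil: start from *gastiskat.
  rule 1 (unconditioned shift): gastiskat → gastishat
  rule 2 (palatalisation): gastishat → gassishat
  ⇒ Pazil gassishat
*gastiskat is the unique common source.

*gastiskat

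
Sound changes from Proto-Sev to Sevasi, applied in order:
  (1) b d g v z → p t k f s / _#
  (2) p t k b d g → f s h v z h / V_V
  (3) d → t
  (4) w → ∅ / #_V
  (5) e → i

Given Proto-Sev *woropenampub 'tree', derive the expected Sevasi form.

Sevasi: *woropenampub > woropenampup > worofenampup > orofenampup > orofinampup  (by final devoicing, intervocalic lenition, glide loss, vowel merger)

orofinampup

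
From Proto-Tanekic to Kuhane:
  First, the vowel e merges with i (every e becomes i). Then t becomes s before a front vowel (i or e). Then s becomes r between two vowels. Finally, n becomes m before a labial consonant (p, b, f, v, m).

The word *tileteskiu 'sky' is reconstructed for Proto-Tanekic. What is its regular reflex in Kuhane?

siliriskiu

Kuhane: *tileteskiu > tilitiskiu > silisiskiu > siliriskiu  (by vowel merger, palatalisation, rhotacism)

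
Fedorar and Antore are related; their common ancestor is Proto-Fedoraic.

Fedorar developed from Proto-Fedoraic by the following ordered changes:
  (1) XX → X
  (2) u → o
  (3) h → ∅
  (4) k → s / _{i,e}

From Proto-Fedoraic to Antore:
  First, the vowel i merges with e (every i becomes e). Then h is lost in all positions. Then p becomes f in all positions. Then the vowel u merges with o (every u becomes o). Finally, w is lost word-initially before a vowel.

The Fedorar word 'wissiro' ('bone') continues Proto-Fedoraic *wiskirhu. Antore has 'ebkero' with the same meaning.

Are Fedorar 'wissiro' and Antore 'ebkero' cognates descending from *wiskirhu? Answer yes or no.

Derive the expected Antore reflex of *wiskirhu:
Antore: *wiskirhu > weskerhu > weskeru > weskero > eskero  (by vowel merger, h-loss, vowel merger, glide loss)
The regular Antore reflex would be 'eskero', but the attested form is 'ebkero'. The correspondence is irregular, so they are not cognates (the Antore form has a different source).

no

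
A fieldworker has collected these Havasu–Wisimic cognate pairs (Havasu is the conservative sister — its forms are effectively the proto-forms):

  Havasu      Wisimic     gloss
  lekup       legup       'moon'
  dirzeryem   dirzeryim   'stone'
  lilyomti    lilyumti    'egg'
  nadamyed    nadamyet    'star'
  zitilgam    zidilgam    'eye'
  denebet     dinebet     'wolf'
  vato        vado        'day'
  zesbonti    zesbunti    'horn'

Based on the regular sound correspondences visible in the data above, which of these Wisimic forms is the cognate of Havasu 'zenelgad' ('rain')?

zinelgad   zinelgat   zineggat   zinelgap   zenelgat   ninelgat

zinelgat

denebet ~ dinebet — Havasu e corresponds to Wisimic i after a consonant, before a nasal.
nadamyed ~ nadamyet — Havasu d corresponds to Wisimic t word-finally.
Applying these to Havasu 'zenelgad':
  zenelgad → zinelgad   (e→i after a consonant, before a nasal)
  zinelgad → zinelgat   (d→t word-finally)
So the Wisimic cognate is 'zinelgat'.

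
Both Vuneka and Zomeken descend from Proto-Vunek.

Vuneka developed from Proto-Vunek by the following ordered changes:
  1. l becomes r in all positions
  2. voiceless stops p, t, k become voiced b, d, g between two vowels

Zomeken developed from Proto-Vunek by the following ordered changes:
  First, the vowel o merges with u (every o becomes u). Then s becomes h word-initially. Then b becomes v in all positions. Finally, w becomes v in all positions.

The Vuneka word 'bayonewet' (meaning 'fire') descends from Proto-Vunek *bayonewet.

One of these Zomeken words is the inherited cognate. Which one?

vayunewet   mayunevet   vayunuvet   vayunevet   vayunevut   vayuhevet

vayunevet

Zomeken: *bayonewet
  bayonewet → bayunewet   [vowel merger]
  bayunewet (rule 2 does not apply)
  bayunewet → vayunewet   [unconditioned shift]
  vayunewet → vayunevet   [unconditioned shift]
  giving Zomeken vayunevet.
The other candidates each miss or misapply at least one Zomeken change.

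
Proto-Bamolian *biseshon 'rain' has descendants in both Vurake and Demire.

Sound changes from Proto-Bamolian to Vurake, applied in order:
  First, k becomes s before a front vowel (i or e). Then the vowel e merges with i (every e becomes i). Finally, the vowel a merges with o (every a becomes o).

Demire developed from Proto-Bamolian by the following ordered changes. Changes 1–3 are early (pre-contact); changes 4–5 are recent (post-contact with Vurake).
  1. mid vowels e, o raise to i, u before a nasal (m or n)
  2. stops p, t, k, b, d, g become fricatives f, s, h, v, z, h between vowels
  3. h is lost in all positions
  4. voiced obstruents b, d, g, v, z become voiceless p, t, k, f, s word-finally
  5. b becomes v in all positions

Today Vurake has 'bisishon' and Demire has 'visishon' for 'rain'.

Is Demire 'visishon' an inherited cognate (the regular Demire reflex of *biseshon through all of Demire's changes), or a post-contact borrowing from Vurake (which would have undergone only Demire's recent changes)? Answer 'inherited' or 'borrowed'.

borrowed

If inherited, *biseshon would pass through all of Demire's changes:
Demire: start from *biseshon.
  rule 1 (pre-nasal raising): biseshon → biseshun
  rule 2: no change — biseshun
  rule 3 (h-loss): biseshun → bisesun
  rule 4: no change — bisesun
  rule 5 (unconditioned shift): bisesun → visesun
  ⇒ Demire visesun
If borrowed from Vurake 'bisishon' after the early changes, it would undergo only the recent ones:
  rule 4 (final devoicing): no change (bisishon)
  rule 5 (unconditioned shift): bisishon → visishon
  ⇒ as a loan: visishon
Demire 'visishon' matches the loan outcome 'visishon', not the inherited 'visesun' — it skipped the early Demire changes, so it was borrowed from Vurake.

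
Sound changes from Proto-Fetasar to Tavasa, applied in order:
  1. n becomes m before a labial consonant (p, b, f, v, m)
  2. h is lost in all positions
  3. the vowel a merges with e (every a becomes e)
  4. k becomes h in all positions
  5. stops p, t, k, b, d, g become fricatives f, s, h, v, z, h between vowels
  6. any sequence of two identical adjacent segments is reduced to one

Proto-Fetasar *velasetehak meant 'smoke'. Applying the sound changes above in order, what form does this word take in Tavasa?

Tavasa: start from *velasetehak.
  rule 1: no change — velasetehak
  rule 2 (h-loss): velasetehak → velaseteak
  rule 3 (vowel merger): velaseteak → veleseteek
  rule 4 (unconditioned shift): veleseteek → veleseteeh
  rule 5 (intervocalic lenition): veleseteeh → veleseseeh
  rule 6 (degemination): veleseseeh → veleseseh
  ⇒ Tavasa veleseseh

veleseseh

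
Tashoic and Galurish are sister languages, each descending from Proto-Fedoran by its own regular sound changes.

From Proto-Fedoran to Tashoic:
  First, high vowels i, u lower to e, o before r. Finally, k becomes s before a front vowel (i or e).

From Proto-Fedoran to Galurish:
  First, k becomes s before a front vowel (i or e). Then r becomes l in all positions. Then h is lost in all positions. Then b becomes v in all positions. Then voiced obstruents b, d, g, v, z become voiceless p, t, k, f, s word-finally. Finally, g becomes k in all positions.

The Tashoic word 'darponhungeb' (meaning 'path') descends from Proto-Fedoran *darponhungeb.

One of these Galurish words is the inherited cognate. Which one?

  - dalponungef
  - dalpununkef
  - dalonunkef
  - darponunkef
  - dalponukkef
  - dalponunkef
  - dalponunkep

dalponunkef

Galurish: start from *darponhungeb.
  rule 1: no change — darponhungeb
  rule 2 (unconditioned shift): darponhungeb → dalponhungeb
  rule 3 (h-loss): dalponhungeb → dalponungeb
  rule 4 (unconditioned shift): dalponungeb → dalponungev
  rule 5 (final devoicing): dalponungev → dalponungef
  rule 6 (unconditioned shift): dalponungef → dalponunkef
  ⇒ Galurish dalponunkef
The other candidates each miss or misapply at least one Galurish change.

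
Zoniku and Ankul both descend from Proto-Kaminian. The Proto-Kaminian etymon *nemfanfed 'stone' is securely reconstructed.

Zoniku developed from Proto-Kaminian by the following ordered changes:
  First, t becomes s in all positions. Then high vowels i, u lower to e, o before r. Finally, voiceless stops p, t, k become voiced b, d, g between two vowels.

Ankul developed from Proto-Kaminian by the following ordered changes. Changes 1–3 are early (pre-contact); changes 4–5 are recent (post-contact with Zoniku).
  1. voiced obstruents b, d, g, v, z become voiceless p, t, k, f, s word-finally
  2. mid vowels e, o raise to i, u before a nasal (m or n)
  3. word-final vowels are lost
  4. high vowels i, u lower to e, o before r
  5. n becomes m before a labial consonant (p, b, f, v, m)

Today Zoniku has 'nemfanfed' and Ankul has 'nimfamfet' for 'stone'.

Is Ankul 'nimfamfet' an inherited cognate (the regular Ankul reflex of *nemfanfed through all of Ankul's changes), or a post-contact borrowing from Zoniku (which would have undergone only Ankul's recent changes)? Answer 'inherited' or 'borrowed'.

inherited

If inherited, *nemfanfed would pass through all of Ankul's changes:
Ankul: start from *nemfanfed.
  rule 1 (final devoicing): nemfanfed → nemfanfet
  rule 2 (pre-nasal raising): nemfanfet → nimfanfet
  rule 3: no change — nimfanfet
  rule 4: no change — nimfanfet
  rule 5 (nasal place assimilation): nimfanfet → nimfamfet
  ⇒ Ankul nimfamfet
If borrowed from Zoniku 'nemfanfed' after the early changes, it would undergo only the recent ones:
  rule 4 (pre-rhotic lowering): no change (nemfanfed)
  rule 5 (nasal place assimilation): nemfanfed → nemfamfed
  ⇒ as a loan: nemfamfed
Ankul 'nimfamfet' matches the inherited outcome exactly, so it is an inherited cognate, not a loan.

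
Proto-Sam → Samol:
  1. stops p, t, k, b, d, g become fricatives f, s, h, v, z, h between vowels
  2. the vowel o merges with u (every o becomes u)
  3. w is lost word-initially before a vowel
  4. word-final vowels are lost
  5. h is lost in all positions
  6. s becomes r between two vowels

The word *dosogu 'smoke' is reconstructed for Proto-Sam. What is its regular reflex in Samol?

Samol: *dosogu > dosohu > dusuhu > dusuh > dusu > duru  (by intervocalic lenition, vowel merger, apocope, h-loss, rhotacism)

duru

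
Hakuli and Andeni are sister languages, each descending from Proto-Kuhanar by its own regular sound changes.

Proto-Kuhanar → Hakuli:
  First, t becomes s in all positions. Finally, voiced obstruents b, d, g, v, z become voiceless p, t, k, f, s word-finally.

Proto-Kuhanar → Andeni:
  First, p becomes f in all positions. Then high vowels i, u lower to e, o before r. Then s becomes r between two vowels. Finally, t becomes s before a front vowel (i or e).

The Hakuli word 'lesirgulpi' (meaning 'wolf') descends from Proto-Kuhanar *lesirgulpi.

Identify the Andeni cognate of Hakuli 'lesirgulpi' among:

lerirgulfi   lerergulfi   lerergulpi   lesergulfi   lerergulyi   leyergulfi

Andeni: *lesirgulpi
  lesirgulpi → lesirgulfi   [unconditioned shift]
  lesirgulfi → lesergulfi   [pre-rhotic lowering]
  lesergulfi → lerergulfi   [rhotacism]
  lerergulfi (rule 4 does not apply)
  giving Andeni lerergulfi.
Among the options, 'lerergulfi' alone shows every Andeni change applied in order.

lerergulfi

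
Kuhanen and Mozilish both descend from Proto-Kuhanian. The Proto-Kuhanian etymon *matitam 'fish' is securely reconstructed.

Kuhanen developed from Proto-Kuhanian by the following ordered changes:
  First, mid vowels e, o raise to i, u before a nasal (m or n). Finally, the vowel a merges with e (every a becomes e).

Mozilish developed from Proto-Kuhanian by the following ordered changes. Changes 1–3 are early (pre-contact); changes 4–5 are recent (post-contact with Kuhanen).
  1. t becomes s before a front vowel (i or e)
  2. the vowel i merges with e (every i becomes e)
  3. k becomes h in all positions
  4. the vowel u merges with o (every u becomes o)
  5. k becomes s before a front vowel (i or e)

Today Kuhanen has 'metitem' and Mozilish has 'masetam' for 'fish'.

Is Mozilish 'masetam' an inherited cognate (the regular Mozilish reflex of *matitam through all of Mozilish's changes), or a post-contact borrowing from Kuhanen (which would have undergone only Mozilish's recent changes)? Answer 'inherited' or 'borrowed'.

If inherited, *matitam would pass through all of Mozilish's changes:
Mozilish: start from *matitam.
  rule 1 (palatalisation): matitam → masitam
  rule 2 (vowel merger): masitam → masetam
  rule 3: no change — masetam
  rule 4: no change — masetam
  rule 5: no change — masetam
  ⇒ Mozilish masetam
If borrowed from Kuhanen 'metitem' after the early changes, it would undergo only the recent ones:
  rule 4 (vowel merger): no change (metitem)
  rule 5 (palatalisation): no change (metitem)
  ⇒ as a loan: metitem
Mozilish 'masetam' matches the inherited outcome exactly, so it is an inherited cognate, not a loan.

inherited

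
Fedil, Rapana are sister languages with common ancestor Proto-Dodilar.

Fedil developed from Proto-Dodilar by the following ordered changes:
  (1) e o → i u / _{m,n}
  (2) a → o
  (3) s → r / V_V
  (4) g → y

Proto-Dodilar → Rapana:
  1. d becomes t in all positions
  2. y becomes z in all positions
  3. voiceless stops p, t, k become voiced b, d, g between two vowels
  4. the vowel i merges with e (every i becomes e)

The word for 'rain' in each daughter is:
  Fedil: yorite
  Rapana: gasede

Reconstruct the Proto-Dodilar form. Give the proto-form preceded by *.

*gasite

Position 3: Fedil has r, Rapana has s. Rapana preserves s here (none of its changes turn any other segment into s), so the proto-segment is *s.
Position 5: Fedil has t, Rapana has d. Fedil preserves t here (none of its changes turn any other segment into t), so the proto-segment is *t.
This points to *gasite. Verify forward in each daughter:
Fedil: *gasite > gosite > gorite > yorite  (by vowel merger, rhotacism, unconditioned shift)
Rapana: start from *gasite.
  rule 1: no change — gasite
  rule 2: no change — gasite
  rule 3 (intervocalic voicing): gasite → gaside
  rule 4 (vowel merger): gaside → gasede
  ⇒ Rapana gasede
Only *gasite yields all of Fedil yorite, Rapana gasede.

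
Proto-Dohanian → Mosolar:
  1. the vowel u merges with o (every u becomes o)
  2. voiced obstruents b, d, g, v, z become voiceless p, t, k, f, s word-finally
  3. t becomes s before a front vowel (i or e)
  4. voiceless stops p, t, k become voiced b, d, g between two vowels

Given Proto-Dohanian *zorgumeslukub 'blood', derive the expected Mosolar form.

zorgomeslogop

Mosolar: *zorgumeslukub
  zorgumeslukub → zorgomeslokob   [vowel merger]
  zorgomeslokob → zorgomeslokop   [final devoicing]
  zorgomeslokop (rule 3 does not apply)
  zorgomeslokop → zorgomeslogop   [intervocalic voicing]
  giving Mosolar zorgomeslogop.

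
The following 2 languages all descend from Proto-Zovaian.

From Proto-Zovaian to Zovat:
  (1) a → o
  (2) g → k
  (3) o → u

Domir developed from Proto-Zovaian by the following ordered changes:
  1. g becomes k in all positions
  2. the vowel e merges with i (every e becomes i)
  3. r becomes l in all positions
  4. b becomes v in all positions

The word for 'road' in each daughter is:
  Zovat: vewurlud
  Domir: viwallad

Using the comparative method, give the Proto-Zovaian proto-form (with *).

Position 7: Zovat has u, Domir has a. Domir preserves a here (none of its changes turn any other segment into a), so the proto-segment is *a.
Position 5: Zovat has r, Domir has l. Zovat preserves r here (none of its changes turn any other segment into r), so the proto-segment is *r.
This points to *vewarlad. Verify forward in each daughter:
Zovat: *vewarlad
  vewarlad → veworlod   [vowel merger]
  veworlod (rule 2 does not apply)
  veworlod → vewurlud   [vowel merger]
  giving Zovat vewurlud.
Domir: *vewarlad > viwarlad > viwallad  (by vowel merger, unconditioned shift)
*vewarlad is the unique common source.

*vewarlad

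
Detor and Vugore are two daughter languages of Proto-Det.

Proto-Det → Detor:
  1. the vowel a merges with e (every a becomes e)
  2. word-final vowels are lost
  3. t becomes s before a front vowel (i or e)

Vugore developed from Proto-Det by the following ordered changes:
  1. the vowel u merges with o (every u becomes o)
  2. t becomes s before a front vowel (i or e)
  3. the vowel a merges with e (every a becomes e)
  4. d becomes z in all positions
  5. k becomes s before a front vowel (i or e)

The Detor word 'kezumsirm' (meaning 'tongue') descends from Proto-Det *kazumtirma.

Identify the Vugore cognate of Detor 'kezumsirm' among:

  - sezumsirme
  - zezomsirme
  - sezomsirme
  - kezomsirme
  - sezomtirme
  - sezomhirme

Vugore: *kazumtirma
  kazumtirma → kazomtirma   [vowel merger]
  kazomtirma → kazomsirma   [palatalisation]
  kazomsirma → kezomsirme   [vowel merger]
  kezomsirme (rule 4 does not apply)
  kezomsirme → sezomsirme   [palatalisation]
  giving Vugore sezomsirme.

sezomsirme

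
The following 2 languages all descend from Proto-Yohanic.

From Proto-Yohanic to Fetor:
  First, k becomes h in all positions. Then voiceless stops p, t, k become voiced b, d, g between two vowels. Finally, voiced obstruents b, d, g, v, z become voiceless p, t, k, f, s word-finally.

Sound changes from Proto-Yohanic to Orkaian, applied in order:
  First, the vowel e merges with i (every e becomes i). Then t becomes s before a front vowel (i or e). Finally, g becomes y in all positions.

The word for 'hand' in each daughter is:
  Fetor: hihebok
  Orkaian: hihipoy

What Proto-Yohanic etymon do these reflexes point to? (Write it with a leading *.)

Position 7: Fetor has k, Orkaian has y. In Fetor, k can only continue *g, so the proto-segment is *g.
Position 5: Fetor has b, Orkaian has p. Orkaian preserves p here (none of its changes turn any other segment into p), so the proto-segment is *p.
Position 4: Fetor has e, Orkaian has i. Fetor preserves e here (none of its changes turn any other segment into e), so the proto-segment is *e.
Verify the candidate proto-form against each daughter:
Fetor: *hihepog > hihebog > hihebok  (by intervocalic voicing, final devoicing)
Orkaian: start from *hihepog.
  rule 1 (vowel merger): hihepog → hihipog
  rule 2: no change — hihipog
  rule 3 (unconditioned shift): hihipog → hihipoy
  ⇒ Orkaian hihipoy
Only *hihepog yields all of Fetor hihebok, Orkaian hihipoy.

*hihepog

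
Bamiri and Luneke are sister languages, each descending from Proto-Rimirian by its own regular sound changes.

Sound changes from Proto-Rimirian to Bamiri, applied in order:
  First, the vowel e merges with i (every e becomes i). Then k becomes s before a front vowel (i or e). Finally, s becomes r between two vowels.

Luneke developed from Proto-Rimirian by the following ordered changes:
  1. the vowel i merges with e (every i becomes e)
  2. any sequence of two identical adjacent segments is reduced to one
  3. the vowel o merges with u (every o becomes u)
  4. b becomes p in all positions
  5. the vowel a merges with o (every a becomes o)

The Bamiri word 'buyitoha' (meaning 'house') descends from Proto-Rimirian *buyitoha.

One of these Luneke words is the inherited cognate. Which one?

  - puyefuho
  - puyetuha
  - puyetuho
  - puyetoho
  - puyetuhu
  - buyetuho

puyetuho

Luneke: *buyitoha
  buyitoha → buyetoha   [vowel merger]
  buyetoha (rule 2 does not apply)
  buyetoha → buyetuha   [vowel merger]
  buyetuha → puyetuha   [unconditioned shift]
  puyetuha → puyetuho   [vowel merger]
  giving Luneke puyetuho.
Among the options, 'puyetuho' alone shows every Luneke change applied in order.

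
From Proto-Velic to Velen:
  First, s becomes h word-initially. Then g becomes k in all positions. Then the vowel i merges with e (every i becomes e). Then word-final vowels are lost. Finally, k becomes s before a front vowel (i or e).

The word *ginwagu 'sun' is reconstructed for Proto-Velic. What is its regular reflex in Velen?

senwak

Velen: *ginwagu
  ginwagu (rule 1 does not apply)
  ginwagu → kinwaku   [unconditioned shift]
  kinwaku → kenwaku   [vowel merger]
  kenwaku → kenwak   [apocope]
  kenwak → senwak   [palatalisation]
  giving Velen senwak.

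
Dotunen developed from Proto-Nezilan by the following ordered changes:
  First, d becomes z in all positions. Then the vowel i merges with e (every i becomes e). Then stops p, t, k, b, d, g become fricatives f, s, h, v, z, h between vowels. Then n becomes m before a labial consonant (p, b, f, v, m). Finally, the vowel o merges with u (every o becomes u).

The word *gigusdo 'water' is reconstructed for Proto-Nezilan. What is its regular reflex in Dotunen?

Dotunen: *gigusdo > giguszo > geguszo > gehuszo > gehuszu  (by unconditioned shift, vowel merger, intervocalic lenition, vowel merger)

gehuszu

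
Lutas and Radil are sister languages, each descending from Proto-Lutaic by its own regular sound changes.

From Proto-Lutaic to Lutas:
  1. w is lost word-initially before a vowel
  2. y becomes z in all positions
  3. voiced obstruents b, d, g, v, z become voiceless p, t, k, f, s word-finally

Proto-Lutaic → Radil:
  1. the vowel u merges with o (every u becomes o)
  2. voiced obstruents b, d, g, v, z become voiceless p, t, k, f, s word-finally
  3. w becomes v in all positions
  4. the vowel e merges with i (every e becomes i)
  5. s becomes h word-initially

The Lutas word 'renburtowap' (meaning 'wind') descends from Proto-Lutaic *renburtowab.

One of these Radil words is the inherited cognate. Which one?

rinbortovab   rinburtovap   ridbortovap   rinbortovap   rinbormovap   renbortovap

rinbortovap

Radil: *renburtowab
  renburtowab → renbortowab   [vowel merger]
  renbortowab → renbortowap   [final devoicing]
  renbortowap → renbortovap   [unconditioned shift]
  renbortovap → rinbortovap   [vowel merger]
  rinbortovap (rule 5 does not apply)
  giving Radil rinbortovap.
The other candidates each miss or misapply at least one Radil change.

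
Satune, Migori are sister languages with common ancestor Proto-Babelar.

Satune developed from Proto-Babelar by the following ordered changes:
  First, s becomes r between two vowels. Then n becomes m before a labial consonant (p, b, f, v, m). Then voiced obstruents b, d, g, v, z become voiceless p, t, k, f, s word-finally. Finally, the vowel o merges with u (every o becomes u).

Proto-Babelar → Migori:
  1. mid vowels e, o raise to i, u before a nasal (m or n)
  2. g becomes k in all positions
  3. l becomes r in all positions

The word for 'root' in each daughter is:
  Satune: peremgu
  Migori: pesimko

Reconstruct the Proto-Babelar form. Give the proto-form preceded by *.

Position 6: Satune has g, Migori has k. Satune preserves g here (none of its changes turn any other segment into g), so the proto-segment is *g.
Position 7: Satune has u, Migori has o. Migori preserves o here (none of its changes turn any other segment into o), so the proto-segment is *o.
Verify the candidate proto-form against each daughter:
Satune: start from *pesemgo.
  rule 1 (rhotacism): pesemgo → peremgo
  rule 2: no change — peremgo
  rule 3: no change — peremgo
  rule 4 (vowel merger): peremgo → peremgu
  ⇒ Satune peremgu
Migori: *pesemgo > pesimgo > pesimko  (by pre-nasal raising, unconditioned shift)
Only *pesemgo yields all of Satune peremgu, Migori pesimko.

*pesemgo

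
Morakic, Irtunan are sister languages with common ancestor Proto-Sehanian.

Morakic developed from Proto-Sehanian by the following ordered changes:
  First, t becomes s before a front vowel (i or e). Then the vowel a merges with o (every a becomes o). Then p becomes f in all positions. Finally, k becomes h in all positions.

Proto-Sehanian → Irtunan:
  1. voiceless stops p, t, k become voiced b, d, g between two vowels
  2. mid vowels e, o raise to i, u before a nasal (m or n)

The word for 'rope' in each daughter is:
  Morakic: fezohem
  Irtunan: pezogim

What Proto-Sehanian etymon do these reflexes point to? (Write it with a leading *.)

*pezokem

Position 5: Morakic has h, Irtunan has g. Taking the neighbouring segments as reconstructed: Morakic h could go back to *k or *h; Irtunan g could go back to *k or *g — the one source consistent with every daughter is *k.
Position 6: Morakic has e, Irtunan has i. Morakic preserves e here (none of its changes turn any other segment into e), so the proto-segment is *e.
Continuing position by position gives *pezokem; check it forward:
Morakic: start from *pezokem.
  rule 1: no change — pezokem
  rule 2: no change — pezokem
  rule 3 (unconditioned shift): pezokem → fezokem
  rule 4 (unconditioned shift): fezokem → fezohem
  ⇒ Morakic fezohem
Irtunan: start from *pezokem.
  rule 1 (intervocalic voicing): pezokem → pezogem
  rule 2 (pre-nasal raising): pezogem → pezogim
  ⇒ Irtunan pezogim
*pezokem is the unique common source.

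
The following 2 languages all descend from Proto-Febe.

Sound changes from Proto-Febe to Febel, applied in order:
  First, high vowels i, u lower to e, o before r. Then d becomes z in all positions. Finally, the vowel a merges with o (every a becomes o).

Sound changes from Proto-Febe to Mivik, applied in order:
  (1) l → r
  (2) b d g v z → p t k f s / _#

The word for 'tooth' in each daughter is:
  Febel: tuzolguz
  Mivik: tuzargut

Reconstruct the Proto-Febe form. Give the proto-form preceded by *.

*tuzalgud

Position 4: Febel has o, Mivik has a. Mivik preserves a here (none of its changes turn any other segment into a), so the proto-segment is *a.
Position 8: Febel has z, Mivik has t. Taking the neighbouring segments as reconstructed: Febel z could go back to *d or *z; Mivik t could go back to *t or *d — the one source consistent with every daughter is *d.
Position 5: Febel has l, Mivik has r. Febel preserves l here (none of its changes turn any other segment into l), so the proto-segment is *l.
This points to *tuzalgud. Verify forward in each daughter:
Febel: start from *tuzalgud.
  rule 1: no change — tuzalgud
  rule 2 (unconditioned shift): tuzalgud → tuzalguz
  rule 3 (vowel merger): tuzalguz → tuzolguz
  ⇒ Febel tuzolguz
Mivik: *tuzalgud
  tuzalgud → tuzargud   [unconditioned shift]
  tuzargud → tuzargut   [final devoicing]
  giving Mivik tuzargut.
No other proto-form is consistent with every reflex, so the reconstruction is *tuzalgud.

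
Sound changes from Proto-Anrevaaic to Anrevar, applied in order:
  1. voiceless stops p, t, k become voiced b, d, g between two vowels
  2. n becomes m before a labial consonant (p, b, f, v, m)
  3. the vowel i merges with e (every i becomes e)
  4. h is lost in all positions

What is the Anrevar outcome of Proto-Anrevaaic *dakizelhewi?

dagezelewe

Anrevar: *dakizelhewi
  dakizelhewi → dagizelhewi   [intervocalic voicing]
  dagizelhewi (rule 2 does not apply)
  dagizelhewi → dagezelhewe   [vowel merger]
  dagezelhewe → dagezelewe   [h-loss]
  giving Anrevar dagezelewe.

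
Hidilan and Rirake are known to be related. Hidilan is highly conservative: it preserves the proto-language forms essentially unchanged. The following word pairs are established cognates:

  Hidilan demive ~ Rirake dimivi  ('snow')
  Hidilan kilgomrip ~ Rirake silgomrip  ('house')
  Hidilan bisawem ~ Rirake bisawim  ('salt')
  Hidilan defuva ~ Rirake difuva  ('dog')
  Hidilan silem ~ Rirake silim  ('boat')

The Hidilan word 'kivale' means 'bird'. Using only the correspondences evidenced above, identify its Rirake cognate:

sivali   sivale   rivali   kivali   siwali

sivali

kilgomrip ~ silgomrip — Hidilan k corresponds to Rirake s word-initially before a front vowel.
demive ~ dimivi — Hidilan e corresponds to Rirake i word-finally.
Applying these to Hidilan 'kivale':
  kivale → sivale   (k→s word-initially before a front vowel)
  sivale → sivali   (e→i word-finally)
So the Rirake cognate is 'sivali'.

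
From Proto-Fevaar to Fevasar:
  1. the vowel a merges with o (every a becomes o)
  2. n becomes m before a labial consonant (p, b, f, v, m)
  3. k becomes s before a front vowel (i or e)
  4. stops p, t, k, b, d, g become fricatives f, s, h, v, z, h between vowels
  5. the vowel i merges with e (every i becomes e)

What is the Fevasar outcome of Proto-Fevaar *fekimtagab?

fesemtohob

Fevasar: *fekimtagab
  fekimtagab → fekimtogob   [vowel merger]
  fekimtogob (rule 2 does not apply)
  fekimtogob → fesimtogob   [palatalisation]
  fesimtogob → fesimtohob   [intervocalic lenition]
  fesimtohob → fesemtohob   [vowel merger]
  giving Fevasar fesemtohob.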